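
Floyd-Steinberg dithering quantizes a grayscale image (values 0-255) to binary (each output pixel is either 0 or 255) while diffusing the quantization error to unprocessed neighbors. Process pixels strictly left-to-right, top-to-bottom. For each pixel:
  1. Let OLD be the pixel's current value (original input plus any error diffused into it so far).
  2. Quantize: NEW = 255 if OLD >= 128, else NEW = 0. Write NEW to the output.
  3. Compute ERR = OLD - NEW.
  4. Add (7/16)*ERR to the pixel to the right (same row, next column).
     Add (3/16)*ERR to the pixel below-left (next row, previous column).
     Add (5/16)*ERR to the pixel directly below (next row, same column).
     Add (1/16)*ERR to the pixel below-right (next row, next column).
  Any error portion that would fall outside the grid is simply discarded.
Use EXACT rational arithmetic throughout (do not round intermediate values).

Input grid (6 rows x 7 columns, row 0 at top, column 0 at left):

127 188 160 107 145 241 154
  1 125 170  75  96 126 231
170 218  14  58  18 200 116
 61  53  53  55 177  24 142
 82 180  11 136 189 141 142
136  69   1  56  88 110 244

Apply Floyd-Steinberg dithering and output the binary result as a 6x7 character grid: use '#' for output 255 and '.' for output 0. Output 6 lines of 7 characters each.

Answer: .##.###
..#...#
##...##
...##..
.#..#.#
#...#.#

Derivation:
(0,0): OLD=127 → NEW=0, ERR=127
(0,1): OLD=3897/16 → NEW=255, ERR=-183/16
(0,2): OLD=39679/256 → NEW=255, ERR=-25601/256
(0,3): OLD=259065/4096 → NEW=0, ERR=259065/4096
(0,4): OLD=11316175/65536 → NEW=255, ERR=-5395505/65536
(0,5): OLD=214938281/1048576 → NEW=255, ERR=-52448599/1048576
(0,6): OLD=2216551071/16777216 → NEW=255, ERR=-2061639009/16777216
(1,0): OLD=9867/256 → NEW=0, ERR=9867/256
(1,1): OLD=261069/2048 → NEW=0, ERR=261069/2048
(1,2): OLD=13478353/65536 → NEW=255, ERR=-3233327/65536
(1,3): OLD=13498685/262144 → NEW=0, ERR=13498685/262144
(1,4): OLD=1465910359/16777216 → NEW=0, ERR=1465910359/16777216
(1,5): OLD=16161092871/134217728 → NEW=0, ERR=16161092871/134217728
(1,6): OLD=520017391753/2147483648 → NEW=255, ERR=-27590938487/2147483648
(2,0): OLD=6748447/32768 → NEW=255, ERR=-1607393/32768
(2,1): OLD=240683077/1048576 → NEW=255, ERR=-26703803/1048576
(2,2): OLD=84939791/16777216 → NEW=0, ERR=84939791/16777216
(2,3): OLD=12026706775/134217728 → NEW=0, ERR=12026706775/134217728
(2,4): OLD=118436336391/1073741824 → NEW=0, ERR=118436336391/1073741824
(2,5): OLD=9927807523245/34359738368 → NEW=255, ERR=1166074239405/34359738368
(2,6): OLD=73864158782859/549755813888 → NEW=255, ERR=-66323573758581/549755813888
(3,0): OLD=686115887/16777216 → NEW=0, ERR=686115887/16777216
(3,1): OLD=8162710147/134217728 → NEW=0, ERR=8162710147/134217728
(3,2): OLD=103507614777/1073741824 → NEW=0, ERR=103507614777/1073741824
(3,3): OLD=627814883839/4294967296 → NEW=255, ERR=-467401776641/4294967296
(3,4): OLD=96659153041455/549755813888 → NEW=255, ERR=-43528579499985/549755813888
(3,5): OLD=-69319600929027/4398046511104 → NEW=0, ERR=-69319600929027/4398046511104
(3,6): OLD=7003439019025699/70368744177664 → NEW=0, ERR=7003439019025699/70368744177664
(4,0): OLD=228026425057/2147483648 → NEW=0, ERR=228026425057/2147483648
(4,1): OLD=9142823215597/34359738368 → NEW=255, ERR=381089931757/34359738368
(4,2): OLD=16148172997635/549755813888 → NEW=0, ERR=16148172997635/549755813888
(4,3): OLD=466289442609681/4398046511104 → NEW=0, ERR=466289442609681/4398046511104
(4,4): OLD=7067998672889699/35184372088832 → NEW=255, ERR=-1904016209762461/35184372088832
(4,5): OLD=141988750734892387/1125899906842624 → NEW=0, ERR=141988750734892387/1125899906842624
(4,6): OLD=4094495147174913445/18014398509481984 → NEW=255, ERR=-499176472742992475/18014398509481984
(5,0): OLD=94152174488599/549755813888 → NEW=255, ERR=-46035558052841/549755813888
(5,1): OLD=210993995255261/4398046511104 → NEW=0, ERR=210993995255261/4398046511104
(5,2): OLD=1820450734981915/35184372088832 → NEW=0, ERR=1820450734981915/35184372088832
(5,3): OLD=29120682341707687/281474976710656 → NEW=0, ERR=29120682341707687/281474976710656
(5,4): OLD=2641339930352991565/18014398509481984 → NEW=255, ERR=-1952331689564914355/18014398509481984
(5,5): OLD=13462866945448962429/144115188075855872 → NEW=0, ERR=13462866945448962429/144115188075855872
(5,6): OLD=655073264050630587827/2305843009213693952 → NEW=255, ERR=67083296701138630067/2305843009213693952
Row 0: .##.###
Row 1: ..#...#
Row 2: ##...##
Row 3: ...##..
Row 4: .#..#.#
Row 5: #...#.#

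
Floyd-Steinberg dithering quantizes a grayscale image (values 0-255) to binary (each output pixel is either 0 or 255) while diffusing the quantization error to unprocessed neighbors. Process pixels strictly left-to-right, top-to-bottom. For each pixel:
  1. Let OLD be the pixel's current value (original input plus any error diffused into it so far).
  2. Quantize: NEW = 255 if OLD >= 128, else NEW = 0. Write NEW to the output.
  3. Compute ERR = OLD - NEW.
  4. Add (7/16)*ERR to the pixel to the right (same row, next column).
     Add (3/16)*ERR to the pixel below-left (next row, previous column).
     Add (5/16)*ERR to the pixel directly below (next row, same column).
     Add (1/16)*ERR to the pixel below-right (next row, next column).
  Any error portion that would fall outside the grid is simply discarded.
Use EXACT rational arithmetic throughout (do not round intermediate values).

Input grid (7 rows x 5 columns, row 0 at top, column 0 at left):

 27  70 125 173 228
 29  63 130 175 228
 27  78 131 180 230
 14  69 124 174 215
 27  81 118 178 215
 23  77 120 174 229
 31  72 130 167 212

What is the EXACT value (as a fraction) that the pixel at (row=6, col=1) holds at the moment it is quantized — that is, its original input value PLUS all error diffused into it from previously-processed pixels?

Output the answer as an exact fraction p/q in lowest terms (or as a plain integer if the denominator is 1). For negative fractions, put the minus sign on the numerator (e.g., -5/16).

Answer: 555344314746647169/4503599627370496

Derivation:
(0,0): OLD=27 → NEW=0, ERR=27
(0,1): OLD=1309/16 → NEW=0, ERR=1309/16
(0,2): OLD=41163/256 → NEW=255, ERR=-24117/256
(0,3): OLD=539789/4096 → NEW=255, ERR=-504691/4096
(0,4): OLD=11409371/65536 → NEW=255, ERR=-5302309/65536
(1,0): OLD=13511/256 → NEW=0, ERR=13511/256
(1,1): OLD=195953/2048 → NEW=0, ERR=195953/2048
(1,2): OLD=8154693/65536 → NEW=0, ERR=8154693/65536
(1,3): OLD=44531873/262144 → NEW=255, ERR=-22314847/262144
(1,4): OLD=661750979/4194304 → NEW=255, ERR=-407796541/4194304
(2,0): OLD=2013035/32768 → NEW=0, ERR=2013035/32768
(2,1): OLD=169246793/1048576 → NEW=255, ERR=-98140087/1048576
(2,2): OLD=1995759899/16777216 → NEW=0, ERR=1995759899/16777216
(2,3): OLD=52341993249/268435456 → NEW=255, ERR=-16109048031/268435456
(2,4): OLD=721733845415/4294967296 → NEW=255, ERR=-373482815065/4294967296
(3,0): OLD=262546363/16777216 → NEW=0, ERR=262546363/16777216
(3,1): OLD=9763308831/134217728 → NEW=0, ERR=9763308831/134217728
(3,2): OLD=755472053893/4294967296 → NEW=255, ERR=-339744606587/4294967296
(3,3): OLD=960089869053/8589934592 → NEW=0, ERR=960089869053/8589934592
(3,4): OLD=32019686392209/137438953472 → NEW=255, ERR=-3027246743151/137438953472
(4,0): OLD=97773839509/2147483648 → NEW=0, ERR=97773839509/2147483648
(4,1): OLD=7545218830869/68719476736 → NEW=0, ERR=7545218830869/68719476736
(4,2): OLD=183420306345435/1099511627776 → NEW=255, ERR=-96955158737445/1099511627776
(4,3): OLD=2907551979815957/17592186044416 → NEW=255, ERR=-1578455461510123/17592186044416
(4,4): OLD=49496757898424083/281474976710656 → NEW=255, ERR=-22279361162793197/281474976710656
(5,0): OLD=63568238252895/1099511627776 → NEW=0, ERR=63568238252895/1099511627776
(5,1): OLD=1081194114638045/8796093022208 → NEW=0, ERR=1081194114638045/8796093022208
(5,2): OLD=38353511747387845/281474976710656 → NEW=255, ERR=-33422607313829435/281474976710656
(5,3): OLD=82933260729921227/1125899906842624 → NEW=0, ERR=82933260729921227/1125899906842624
(5,4): OLD=4159221710988311113/18014398509481984 → NEW=255, ERR=-434449908929594807/18014398509481984
(6,0): OLD=10149174013045103/140737488355328 → NEW=0, ERR=10149174013045103/140737488355328
(6,1): OLD=555344314746647169/4503599627370496 → NEW=0, ERR=555344314746647169/4503599627370496
Target (6,1): original=72, with diffused error = 555344314746647169/4503599627370496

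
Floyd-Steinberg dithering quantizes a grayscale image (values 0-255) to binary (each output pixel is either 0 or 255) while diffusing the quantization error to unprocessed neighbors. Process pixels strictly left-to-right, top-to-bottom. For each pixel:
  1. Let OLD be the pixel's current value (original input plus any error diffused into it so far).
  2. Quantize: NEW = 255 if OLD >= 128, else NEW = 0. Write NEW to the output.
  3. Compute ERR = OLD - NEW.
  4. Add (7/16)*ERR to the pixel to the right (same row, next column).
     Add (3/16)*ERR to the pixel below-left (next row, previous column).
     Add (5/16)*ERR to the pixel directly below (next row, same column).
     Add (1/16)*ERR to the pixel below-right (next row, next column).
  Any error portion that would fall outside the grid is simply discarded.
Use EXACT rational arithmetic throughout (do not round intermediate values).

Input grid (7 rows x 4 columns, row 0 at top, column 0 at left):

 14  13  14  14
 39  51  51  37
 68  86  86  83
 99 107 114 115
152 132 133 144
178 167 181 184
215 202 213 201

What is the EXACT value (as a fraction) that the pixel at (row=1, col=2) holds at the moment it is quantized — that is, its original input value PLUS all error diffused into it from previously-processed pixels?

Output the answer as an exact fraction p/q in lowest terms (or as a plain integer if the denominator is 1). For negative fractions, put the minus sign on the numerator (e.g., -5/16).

Answer: 3269537/32768

Derivation:
(0,0): OLD=14 → NEW=0, ERR=14
(0,1): OLD=153/8 → NEW=0, ERR=153/8
(0,2): OLD=2863/128 → NEW=0, ERR=2863/128
(0,3): OLD=48713/2048 → NEW=0, ERR=48713/2048
(1,0): OLD=6011/128 → NEW=0, ERR=6011/128
(1,1): OLD=84573/1024 → NEW=0, ERR=84573/1024
(1,2): OLD=3269537/32768 → NEW=0, ERR=3269537/32768
Target (1,2): original=51, with diffused error = 3269537/32768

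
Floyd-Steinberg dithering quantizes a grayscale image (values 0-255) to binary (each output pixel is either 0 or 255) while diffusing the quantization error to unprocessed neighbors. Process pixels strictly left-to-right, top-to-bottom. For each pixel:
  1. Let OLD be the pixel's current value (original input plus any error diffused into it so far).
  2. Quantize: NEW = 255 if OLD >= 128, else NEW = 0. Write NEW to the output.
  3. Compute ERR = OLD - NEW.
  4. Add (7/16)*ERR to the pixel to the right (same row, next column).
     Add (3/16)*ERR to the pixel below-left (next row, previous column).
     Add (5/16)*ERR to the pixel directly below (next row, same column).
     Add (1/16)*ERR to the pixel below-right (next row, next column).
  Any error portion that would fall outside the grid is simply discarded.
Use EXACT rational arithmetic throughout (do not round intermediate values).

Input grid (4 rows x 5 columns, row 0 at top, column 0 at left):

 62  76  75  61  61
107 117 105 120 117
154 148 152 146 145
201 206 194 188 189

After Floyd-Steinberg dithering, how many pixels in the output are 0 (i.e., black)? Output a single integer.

(0,0): OLD=62 → NEW=0, ERR=62
(0,1): OLD=825/8 → NEW=0, ERR=825/8
(0,2): OLD=15375/128 → NEW=0, ERR=15375/128
(0,3): OLD=232553/2048 → NEW=0, ERR=232553/2048
(0,4): OLD=3626719/32768 → NEW=0, ERR=3626719/32768
(1,0): OLD=18651/128 → NEW=255, ERR=-13989/128
(1,1): OLD=130877/1024 → NEW=0, ERR=130877/1024
(1,2): OLD=7411777/32768 → NEW=255, ERR=-944063/32768
(1,3): OLD=22431629/131072 → NEW=255, ERR=-10991731/131072
(1,4): OLD=255842439/2097152 → NEW=0, ERR=255842439/2097152
(2,0): OLD=2356207/16384 → NEW=255, ERR=-1821713/16384
(2,1): OLD=66617589/524288 → NEW=0, ERR=66617589/524288
(2,2): OLD=1600974751/8388608 → NEW=255, ERR=-538120289/8388608
(2,3): OLD=15140021485/134217728 → NEW=0, ERR=15140021485/134217728
(2,4): OLD=487979327291/2147483648 → NEW=255, ERR=-59629002949/2147483648
(3,0): OLD=1594488895/8388608 → NEW=255, ERR=-544606145/8388608
(3,1): OLD=13309469075/67108864 → NEW=255, ERR=-3803291245/67108864
(3,2): OLD=382790294401/2147483648 → NEW=255, ERR=-164818035839/2147483648
(3,3): OLD=775057559785/4294967296 → NEW=255, ERR=-320159100695/4294967296
(3,4): OLD=10635058056269/68719476736 → NEW=255, ERR=-6888408511411/68719476736
Output grid:
  Row 0: .....  (5 black, running=5)
  Row 1: #.##.  (2 black, running=7)
  Row 2: #.#.#  (2 black, running=9)
  Row 3: #####  (0 black, running=9)

Answer: 9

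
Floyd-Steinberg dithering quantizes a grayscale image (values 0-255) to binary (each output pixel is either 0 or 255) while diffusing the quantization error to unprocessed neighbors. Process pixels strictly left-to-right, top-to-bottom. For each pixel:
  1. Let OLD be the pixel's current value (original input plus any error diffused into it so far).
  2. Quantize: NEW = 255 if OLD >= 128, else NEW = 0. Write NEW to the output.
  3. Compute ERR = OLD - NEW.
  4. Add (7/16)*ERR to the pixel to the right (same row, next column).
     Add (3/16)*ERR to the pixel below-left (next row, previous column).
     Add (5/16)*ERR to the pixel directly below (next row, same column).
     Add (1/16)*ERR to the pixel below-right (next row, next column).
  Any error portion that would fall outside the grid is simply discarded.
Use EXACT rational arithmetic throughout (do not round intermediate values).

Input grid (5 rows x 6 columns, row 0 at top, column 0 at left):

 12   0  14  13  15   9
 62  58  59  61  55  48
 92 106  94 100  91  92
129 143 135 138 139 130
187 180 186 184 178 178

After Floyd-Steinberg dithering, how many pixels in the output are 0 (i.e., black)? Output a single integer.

(0,0): OLD=12 → NEW=0, ERR=12
(0,1): OLD=21/4 → NEW=0, ERR=21/4
(0,2): OLD=1043/64 → NEW=0, ERR=1043/64
(0,3): OLD=20613/1024 → NEW=0, ERR=20613/1024
(0,4): OLD=390051/16384 → NEW=0, ERR=390051/16384
(0,5): OLD=5089653/262144 → NEW=0, ERR=5089653/262144
(1,0): OLD=4271/64 → NEW=0, ERR=4271/64
(1,1): OLD=47433/512 → NEW=0, ERR=47433/512
(1,2): OLD=1781373/16384 → NEW=0, ERR=1781373/16384
(1,3): OLD=7886649/65536 → NEW=0, ERR=7886649/65536
(1,4): OLD=503262859/4194304 → NEW=0, ERR=503262859/4194304
(1,5): OLD=7251090781/67108864 → NEW=0, ERR=7251090781/67108864
(2,0): OLD=1066803/8192 → NEW=255, ERR=-1022157/8192
(2,1): OLD=27503841/262144 → NEW=0, ERR=27503841/262144
(2,2): OLD=848226787/4194304 → NEW=255, ERR=-221320733/4194304
(2,3): OLD=4825594507/33554432 → NEW=255, ERR=-3730785653/33554432
(2,4): OLD=115569736481/1073741824 → NEW=0, ERR=115569736481/1073741824
(2,5): OLD=3098458674679/17179869184 → NEW=255, ERR=-1282407967241/17179869184
(3,0): OLD=460031619/4194304 → NEW=0, ERR=460031619/4194304
(3,1): OLD=6914894791/33554432 → NEW=255, ERR=-1641485369/33554432
(3,2): OLD=22231240453/268435456 → NEW=0, ERR=22231240453/268435456
(3,3): OLD=2686422077391/17179869184 → NEW=255, ERR=-1694444564529/17179869184
(3,4): OLD=14917554937967/137438953472 → NEW=0, ERR=14917554937967/137438953472
(3,5): OLD=353792515367457/2199023255552 → NEW=255, ERR=-206958414798303/2199023255552
(4,0): OLD=113871669197/536870912 → NEW=255, ERR=-23030413363/536870912
(4,1): OLD=1445927993449/8589934592 → NEW=255, ERR=-744505327511/8589934592
(4,2): OLD=41894438848875/274877906944 → NEW=255, ERR=-28199427421845/274877906944
(4,3): OLD=588559120779575/4398046511104 → NEW=255, ERR=-532942739551945/4398046511104
(4,4): OLD=9506317779526055/70368744177664 → NEW=255, ERR=-8437711985778265/70368744177664
(4,5): OLD=115870641278049841/1125899906842624 → NEW=0, ERR=115870641278049841/1125899906842624
Output grid:
  Row 0: ......  (6 black, running=6)
  Row 1: ......  (6 black, running=12)
  Row 2: #.##.#  (2 black, running=14)
  Row 3: .#.#.#  (3 black, running=17)
  Row 4: #####.  (1 black, running=18)

Answer: 18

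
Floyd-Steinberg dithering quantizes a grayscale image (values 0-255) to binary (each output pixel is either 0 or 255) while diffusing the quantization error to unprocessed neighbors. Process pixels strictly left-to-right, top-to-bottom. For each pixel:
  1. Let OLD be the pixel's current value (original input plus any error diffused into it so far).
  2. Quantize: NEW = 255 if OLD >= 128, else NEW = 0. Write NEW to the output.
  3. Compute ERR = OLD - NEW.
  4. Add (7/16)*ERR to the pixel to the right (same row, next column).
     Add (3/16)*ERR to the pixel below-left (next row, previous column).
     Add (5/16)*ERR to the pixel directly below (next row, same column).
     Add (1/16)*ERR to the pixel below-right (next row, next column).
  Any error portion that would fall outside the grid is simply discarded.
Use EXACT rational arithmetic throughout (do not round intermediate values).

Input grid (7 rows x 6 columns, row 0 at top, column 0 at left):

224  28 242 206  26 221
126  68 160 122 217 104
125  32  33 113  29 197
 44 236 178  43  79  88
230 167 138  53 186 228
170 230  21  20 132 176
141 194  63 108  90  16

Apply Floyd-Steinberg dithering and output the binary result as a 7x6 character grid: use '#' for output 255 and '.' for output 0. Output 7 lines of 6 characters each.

Answer: #.##.#
..#.#.
#..#.#
.##...
##..##
##..##
.#.#..

Derivation:
(0,0): OLD=224 → NEW=255, ERR=-31
(0,1): OLD=231/16 → NEW=0, ERR=231/16
(0,2): OLD=63569/256 → NEW=255, ERR=-1711/256
(0,3): OLD=831799/4096 → NEW=255, ERR=-212681/4096
(0,4): OLD=215169/65536 → NEW=0, ERR=215169/65536
(0,5): OLD=233241479/1048576 → NEW=255, ERR=-34145401/1048576
(1,0): OLD=30469/256 → NEW=0, ERR=30469/256
(1,1): OLD=248611/2048 → NEW=0, ERR=248611/2048
(1,2): OLD=13250527/65536 → NEW=255, ERR=-3461153/65536
(1,3): OLD=21722803/262144 → NEW=0, ERR=21722803/262144
(1,4): OLD=4109225337/16777216 → NEW=255, ERR=-168964743/16777216
(1,5): OLD=24057985407/268435456 → NEW=0, ERR=24057985407/268435456
(2,0): OLD=6060593/32768 → NEW=255, ERR=-2295247/32768
(2,1): OLD=38615339/1048576 → NEW=0, ERR=38615339/1048576
(2,2): OLD=935025729/16777216 → NEW=0, ERR=935025729/16777216
(2,3): OLD=21218367097/134217728 → NEW=255, ERR=-13007153543/134217728
(2,4): OLD=23354829035/4294967296 → NEW=0, ERR=23354829035/4294967296
(2,5): OLD=15582604578589/68719476736 → NEW=255, ERR=-1940861989091/68719476736
(3,0): OLD=486804001/16777216 → NEW=0, ERR=486804001/16777216
(3,1): OLD=35738766733/134217728 → NEW=255, ERR=1513246093/134217728
(3,2): OLD=198083571959/1073741824 → NEW=255, ERR=-75720593161/1073741824
(3,3): OLD=-936952602011/68719476736 → NEW=0, ERR=-936952602011/68719476736
(3,4): OLD=34844444060869/549755813888 → NEW=0, ERR=34844444060869/549755813888
(3,5): OLD=943322232933227/8796093022208 → NEW=0, ERR=943322232933227/8796093022208
(4,0): OLD=517933137359/2147483648 → NEW=255, ERR=-29675192881/2147483648
(4,1): OLD=5259396997891/34359738368 → NEW=255, ERR=-3502336285949/34359738368
(4,2): OLD=76433231011865/1099511627776 → NEW=0, ERR=76433231011865/1099511627776
(4,3): OLD=1523991046244573/17592186044416 → NEW=0, ERR=1523991046244573/17592186044416
(4,4): OLD=74017467573117613/281474976710656 → NEW=255, ERR=2241348511900333/281474976710656
(4,5): OLD=1211282067252256667/4503599627370496 → NEW=255, ERR=62864162272780187/4503599627370496
(5,0): OLD=80577464072633/549755813888 → NEW=255, ERR=-59610268468807/549755813888
(5,1): OLD=2865391220181065/17592186044416 → NEW=255, ERR=-1620616221145015/17592186044416
(5,2): OLD=1730048202092851/140737488355328 → NEW=0, ERR=1730048202092851/140737488355328
(5,3): OLD=262502903751014113/4503599627370496 → NEW=0, ERR=262502903751014113/4503599627370496
(5,4): OLD=1513395601859070529/9007199254740992 → NEW=255, ERR=-783440208099882431/9007199254740992
(5,5): OLD=20580556419760068981/144115188075855872 → NEW=255, ERR=-16168816539583178379/144115188075855872
(6,0): OLD=25288480097758331/281474976710656 → NEW=0, ERR=25288480097758331/281474976710656
(6,1): OLD=900928222459111263/4503599627370496 → NEW=255, ERR=-247489682520365217/4503599627370496
(6,2): OLD=864159829430419527/18014398509481984 → NEW=0, ERR=864159829430419527/18014398509481984
(6,3): OLD=37948862426686677643/288230376151711744 → NEW=255, ERR=-35549883491999817077/288230376151711744
(6,4): OLD=-39360589478949164181/4611686018427387904 → NEW=0, ERR=-39360589478949164181/4611686018427387904
(6,5): OLD=-2083064538515681191155/73786976294838206464 → NEW=0, ERR=-2083064538515681191155/73786976294838206464
Row 0: #.##.#
Row 1: ..#.#.
Row 2: #..#.#
Row 3: .##...
Row 4: ##..##
Row 5: ##..##
Row 6: .#.#..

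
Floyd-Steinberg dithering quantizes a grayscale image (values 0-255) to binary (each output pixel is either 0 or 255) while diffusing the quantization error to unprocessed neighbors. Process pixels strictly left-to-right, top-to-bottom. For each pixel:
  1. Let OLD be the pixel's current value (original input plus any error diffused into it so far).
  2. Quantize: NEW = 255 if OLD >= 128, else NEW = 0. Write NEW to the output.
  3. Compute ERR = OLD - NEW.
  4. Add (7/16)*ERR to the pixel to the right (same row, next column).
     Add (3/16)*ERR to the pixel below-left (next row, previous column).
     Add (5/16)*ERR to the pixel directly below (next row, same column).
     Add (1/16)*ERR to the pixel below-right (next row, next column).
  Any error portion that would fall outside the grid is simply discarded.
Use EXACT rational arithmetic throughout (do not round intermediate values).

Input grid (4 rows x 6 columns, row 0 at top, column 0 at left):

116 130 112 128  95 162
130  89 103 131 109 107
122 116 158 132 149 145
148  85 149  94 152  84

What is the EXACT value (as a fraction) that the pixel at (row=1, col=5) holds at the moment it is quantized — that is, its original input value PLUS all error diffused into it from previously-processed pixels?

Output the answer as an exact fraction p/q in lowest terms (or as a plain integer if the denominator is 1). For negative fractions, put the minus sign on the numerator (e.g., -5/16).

Answer: 8046813295/67108864

Derivation:
(0,0): OLD=116 → NEW=0, ERR=116
(0,1): OLD=723/4 → NEW=255, ERR=-297/4
(0,2): OLD=5089/64 → NEW=0, ERR=5089/64
(0,3): OLD=166695/1024 → NEW=255, ERR=-94425/1024
(0,4): OLD=895505/16384 → NEW=0, ERR=895505/16384
(0,5): OLD=48735863/262144 → NEW=255, ERR=-18110857/262144
(1,0): OLD=9749/64 → NEW=255, ERR=-6571/64
(1,1): OLD=22035/512 → NEW=0, ERR=22035/512
(1,2): OLD=2043855/16384 → NEW=0, ERR=2043855/16384
(1,3): OLD=11270787/65536 → NEW=255, ERR=-5440893/65536
(1,4): OLD=297969161/4194304 → NEW=0, ERR=297969161/4194304
(1,5): OLD=8046813295/67108864 → NEW=0, ERR=8046813295/67108864
Target (1,5): original=107, with diffused error = 8046813295/67108864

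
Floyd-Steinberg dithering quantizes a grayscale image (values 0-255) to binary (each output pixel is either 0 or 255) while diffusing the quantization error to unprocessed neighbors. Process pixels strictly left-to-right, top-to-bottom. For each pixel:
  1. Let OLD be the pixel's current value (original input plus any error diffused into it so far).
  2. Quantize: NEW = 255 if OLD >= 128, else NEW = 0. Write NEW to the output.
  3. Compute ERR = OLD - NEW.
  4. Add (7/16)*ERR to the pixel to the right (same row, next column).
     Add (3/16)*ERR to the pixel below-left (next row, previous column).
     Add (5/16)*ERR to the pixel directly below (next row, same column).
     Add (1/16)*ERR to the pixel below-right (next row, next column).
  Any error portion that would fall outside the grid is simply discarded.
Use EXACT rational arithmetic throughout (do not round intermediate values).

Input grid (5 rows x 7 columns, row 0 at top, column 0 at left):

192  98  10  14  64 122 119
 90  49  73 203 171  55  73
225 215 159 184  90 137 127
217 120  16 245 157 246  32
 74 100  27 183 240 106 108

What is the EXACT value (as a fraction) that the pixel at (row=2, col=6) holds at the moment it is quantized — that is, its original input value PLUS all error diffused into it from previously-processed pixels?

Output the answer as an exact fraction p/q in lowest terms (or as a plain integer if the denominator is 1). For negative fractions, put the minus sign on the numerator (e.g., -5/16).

Answer: 60622317846149/549755813888

Derivation:
(0,0): OLD=192 → NEW=255, ERR=-63
(0,1): OLD=1127/16 → NEW=0, ERR=1127/16
(0,2): OLD=10449/256 → NEW=0, ERR=10449/256
(0,3): OLD=130487/4096 → NEW=0, ERR=130487/4096
(0,4): OLD=5107713/65536 → NEW=0, ERR=5107713/65536
(0,5): OLD=163680263/1048576 → NEW=255, ERR=-103706617/1048576
(0,6): OLD=1270542385/16777216 → NEW=0, ERR=1270542385/16777216
(1,0): OLD=21381/256 → NEW=0, ERR=21381/256
(1,1): OLD=227875/2048 → NEW=0, ERR=227875/2048
(1,2): OLD=9490271/65536 → NEW=255, ERR=-7221409/65536
(1,3): OLD=47687027/262144 → NEW=255, ERR=-19159693/262144
(1,4): OLD=2463334393/16777216 → NEW=255, ERR=-1814855687/16777216
(1,5): OLD=-558683703/134217728 → NEW=0, ERR=-558683703/134217728
(1,6): OLD=190402768807/2147483648 → NEW=0, ERR=190402768807/2147483648
(2,0): OLD=8911665/32768 → NEW=255, ERR=555825/32768
(2,1): OLD=253494699/1048576 → NEW=255, ERR=-13892181/1048576
(2,2): OLD=1879375041/16777216 → NEW=0, ERR=1879375041/16777216
(2,3): OLD=24561699833/134217728 → NEW=255, ERR=-9663820807/134217728
(2,4): OLD=20773370633/1073741824 → NEW=0, ERR=20773370633/1073741824
(2,5): OLD=5292323427523/34359738368 → NEW=255, ERR=-3469409856317/34359738368
(2,6): OLD=60622317846149/549755813888 → NEW=0, ERR=60622317846149/549755813888
Target (2,6): original=127, with diffused error = 60622317846149/549755813888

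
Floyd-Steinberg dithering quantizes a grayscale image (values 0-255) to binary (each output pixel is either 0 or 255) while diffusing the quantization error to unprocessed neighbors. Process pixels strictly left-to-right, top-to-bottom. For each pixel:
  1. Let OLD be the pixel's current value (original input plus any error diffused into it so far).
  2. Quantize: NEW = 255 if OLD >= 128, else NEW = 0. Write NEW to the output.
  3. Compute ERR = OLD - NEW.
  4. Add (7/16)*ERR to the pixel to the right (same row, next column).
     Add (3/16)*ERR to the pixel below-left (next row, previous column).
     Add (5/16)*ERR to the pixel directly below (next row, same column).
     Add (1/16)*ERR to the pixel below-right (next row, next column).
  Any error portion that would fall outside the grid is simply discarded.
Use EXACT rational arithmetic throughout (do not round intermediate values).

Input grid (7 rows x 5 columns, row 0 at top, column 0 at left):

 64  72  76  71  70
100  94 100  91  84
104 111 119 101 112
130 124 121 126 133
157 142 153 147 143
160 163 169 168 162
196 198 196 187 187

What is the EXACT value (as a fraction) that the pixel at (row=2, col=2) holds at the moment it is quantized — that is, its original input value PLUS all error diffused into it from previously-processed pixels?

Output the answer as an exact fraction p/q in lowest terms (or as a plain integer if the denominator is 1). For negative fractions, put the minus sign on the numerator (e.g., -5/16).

Answer: 13296363/262144

Derivation:
(0,0): OLD=64 → NEW=0, ERR=64
(0,1): OLD=100 → NEW=0, ERR=100
(0,2): OLD=479/4 → NEW=0, ERR=479/4
(0,3): OLD=7897/64 → NEW=0, ERR=7897/64
(0,4): OLD=126959/1024 → NEW=0, ERR=126959/1024
(1,0): OLD=555/4 → NEW=255, ERR=-465/4
(1,1): OLD=3227/32 → NEW=0, ERR=3227/32
(1,2): OLD=215989/1024 → NEW=255, ERR=-45131/1024
(1,3): OLD=144393/1024 → NEW=255, ERR=-116727/1024
(1,4): OLD=660157/8192 → NEW=0, ERR=660157/8192
(2,0): OLD=44329/512 → NEW=0, ERR=44329/512
(2,1): OLD=2701117/16384 → NEW=255, ERR=-1476803/16384
(2,2): OLD=13296363/262144 → NEW=0, ERR=13296363/262144
Target (2,2): original=119, with diffused error = 13296363/262144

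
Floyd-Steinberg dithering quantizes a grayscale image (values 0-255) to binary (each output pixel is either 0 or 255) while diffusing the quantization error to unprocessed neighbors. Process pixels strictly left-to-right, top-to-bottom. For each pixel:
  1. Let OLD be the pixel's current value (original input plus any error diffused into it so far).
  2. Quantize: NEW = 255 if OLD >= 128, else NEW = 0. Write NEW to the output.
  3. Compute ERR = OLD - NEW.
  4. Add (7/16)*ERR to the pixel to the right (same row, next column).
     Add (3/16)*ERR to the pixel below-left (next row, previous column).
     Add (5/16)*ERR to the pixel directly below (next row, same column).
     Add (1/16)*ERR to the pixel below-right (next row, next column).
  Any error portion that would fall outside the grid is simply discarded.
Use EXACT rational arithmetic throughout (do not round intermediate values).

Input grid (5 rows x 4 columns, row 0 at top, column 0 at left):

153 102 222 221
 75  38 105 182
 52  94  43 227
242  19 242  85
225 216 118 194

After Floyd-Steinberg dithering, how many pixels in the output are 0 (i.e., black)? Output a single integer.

Answer: 9

Derivation:
(0,0): OLD=153 → NEW=255, ERR=-102
(0,1): OLD=459/8 → NEW=0, ERR=459/8
(0,2): OLD=31629/128 → NEW=255, ERR=-1011/128
(0,3): OLD=445531/2048 → NEW=255, ERR=-76709/2048
(1,0): OLD=6897/128 → NEW=0, ERR=6897/128
(1,1): OLD=73367/1024 → NEW=0, ERR=73367/1024
(1,2): OLD=4274275/32768 → NEW=255, ERR=-4081565/32768
(1,3): OLD=60453925/524288 → NEW=0, ERR=60453925/524288
(2,0): OLD=1347949/16384 → NEW=0, ERR=1347949/16384
(2,1): OLD=69414015/524288 → NEW=255, ERR=-64279425/524288
(2,2): OLD=-24605669/1048576 → NEW=0, ERR=-24605669/1048576
(2,3): OLD=4110117519/16777216 → NEW=255, ERR=-168072561/16777216
(3,0): OLD=2052876701/8388608 → NEW=255, ERR=-86218339/8388608
(3,1): OLD=-3096131709/134217728 → NEW=0, ERR=-3096131709/134217728
(3,2): OLD=461781218429/2147483648 → NEW=255, ERR=-85827111811/2147483648
(3,3): OLD=2161829129451/34359738368 → NEW=0, ERR=2161829129451/34359738368
(4,0): OLD=466997958553/2147483648 → NEW=255, ERR=-80610371687/2147483648
(4,1): OLD=3165093559371/17179869184 → NEW=255, ERR=-1215773082549/17179869184
(4,2): OLD=46677071609067/549755813888 → NEW=0, ERR=46677071609067/549755813888
(4,3): OLD=2184156137304285/8796093022208 → NEW=255, ERR=-58847583358755/8796093022208
Output grid:
  Row 0: #.##  (1 black, running=1)
  Row 1: ..#.  (3 black, running=4)
  Row 2: .#.#  (2 black, running=6)
  Row 3: #.#.  (2 black, running=8)
  Row 4: ##.#  (1 black, running=9)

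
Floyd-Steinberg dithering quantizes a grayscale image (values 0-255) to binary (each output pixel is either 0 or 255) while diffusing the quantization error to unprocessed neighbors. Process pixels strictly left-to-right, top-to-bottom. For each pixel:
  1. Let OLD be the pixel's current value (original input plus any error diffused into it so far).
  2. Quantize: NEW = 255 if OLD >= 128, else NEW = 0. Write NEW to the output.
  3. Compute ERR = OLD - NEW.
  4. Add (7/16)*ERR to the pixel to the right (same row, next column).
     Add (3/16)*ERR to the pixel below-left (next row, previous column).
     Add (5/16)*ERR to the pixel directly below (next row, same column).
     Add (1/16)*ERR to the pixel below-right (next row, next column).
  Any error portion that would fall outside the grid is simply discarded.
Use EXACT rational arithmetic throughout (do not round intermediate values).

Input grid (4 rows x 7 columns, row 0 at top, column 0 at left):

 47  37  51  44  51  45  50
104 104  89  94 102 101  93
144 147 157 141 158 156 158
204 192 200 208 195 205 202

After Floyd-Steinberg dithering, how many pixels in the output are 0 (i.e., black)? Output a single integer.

(0,0): OLD=47 → NEW=0, ERR=47
(0,1): OLD=921/16 → NEW=0, ERR=921/16
(0,2): OLD=19503/256 → NEW=0, ERR=19503/256
(0,3): OLD=316745/4096 → NEW=0, ERR=316745/4096
(0,4): OLD=5559551/65536 → NEW=0, ERR=5559551/65536
(0,5): OLD=86102777/1048576 → NEW=0, ERR=86102777/1048576
(0,6): OLD=1441580239/16777216 → NEW=0, ERR=1441580239/16777216
(1,0): OLD=33147/256 → NEW=255, ERR=-32133/256
(1,1): OLD=172637/2048 → NEW=0, ERR=172637/2048
(1,2): OLD=10995873/65536 → NEW=255, ERR=-5715807/65536
(1,3): OLD=26391629/262144 → NEW=0, ERR=26391629/262144
(1,4): OLD=3234400775/16777216 → NEW=255, ERR=-1043789305/16777216
(1,5): OLD=16220831927/134217728 → NEW=0, ERR=16220831927/134217728
(1,6): OLD=381946167769/2147483648 → NEW=255, ERR=-165662162471/2147483648
(2,0): OLD=3951183/32768 → NEW=0, ERR=3951183/32768
(2,1): OLD=211705685/1048576 → NEW=255, ERR=-55681195/1048576
(2,2): OLD=2192079679/16777216 → NEW=255, ERR=-2086110401/16777216
(2,3): OLD=13548666631/134217728 → NEW=0, ERR=13548666631/134217728
(2,4): OLD=227283260215/1073741824 → NEW=255, ERR=-46520904905/1073741824
(2,5): OLD=5375901552445/34359738368 → NEW=255, ERR=-3385831731395/34359738368
(2,6): OLD=54060156450171/549755813888 → NEW=0, ERR=54060156450171/549755813888
(3,0): OLD=3887697759/16777216 → NEW=255, ERR=-390492321/16777216
(3,1): OLD=20058170099/134217728 → NEW=255, ERR=-14167350541/134217728
(3,2): OLD=140199833353/1073741824 → NEW=255, ERR=-133604331767/1073741824
(3,3): OLD=726763838191/4294967296 → NEW=255, ERR=-368452822289/4294967296
(3,4): OLD=72436644338527/549755813888 → NEW=255, ERR=-67751088202913/549755813888
(3,5): OLD=598218339829901/4398046511104 → NEW=255, ERR=-523283520501619/4398046511104
(3,6): OLD=12280521476765075/70368744177664 → NEW=255, ERR=-5663508288539245/70368744177664
Output grid:
  Row 0: .......  (7 black, running=7)
  Row 1: #.#.#.#  (3 black, running=10)
  Row 2: .##.##.  (3 black, running=13)
  Row 3: #######  (0 black, running=13)

Answer: 13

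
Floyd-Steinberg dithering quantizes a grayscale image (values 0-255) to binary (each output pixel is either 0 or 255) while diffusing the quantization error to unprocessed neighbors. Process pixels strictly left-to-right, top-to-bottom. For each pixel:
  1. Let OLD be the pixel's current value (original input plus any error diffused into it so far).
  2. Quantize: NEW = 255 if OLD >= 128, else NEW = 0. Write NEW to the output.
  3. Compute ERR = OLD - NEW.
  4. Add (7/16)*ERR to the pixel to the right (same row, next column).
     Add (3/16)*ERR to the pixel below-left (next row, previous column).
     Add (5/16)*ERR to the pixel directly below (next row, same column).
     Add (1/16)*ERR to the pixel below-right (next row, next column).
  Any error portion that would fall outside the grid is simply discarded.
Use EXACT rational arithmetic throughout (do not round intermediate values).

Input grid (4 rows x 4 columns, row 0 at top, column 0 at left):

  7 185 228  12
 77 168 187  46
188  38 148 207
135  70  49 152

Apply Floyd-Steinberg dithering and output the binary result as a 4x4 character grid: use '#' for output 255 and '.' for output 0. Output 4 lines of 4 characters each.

Answer: .##.
.#..
#.##
...#

Derivation:
(0,0): OLD=7 → NEW=0, ERR=7
(0,1): OLD=3009/16 → NEW=255, ERR=-1071/16
(0,2): OLD=50871/256 → NEW=255, ERR=-14409/256
(0,3): OLD=-51711/4096 → NEW=0, ERR=-51711/4096
(1,0): OLD=17059/256 → NEW=0, ERR=17059/256
(1,1): OLD=340213/2048 → NEW=255, ERR=-182027/2048
(1,2): OLD=8124825/65536 → NEW=0, ERR=8124825/65536
(1,3): OLD=97282687/1048576 → NEW=0, ERR=97282687/1048576
(2,0): OLD=6296663/32768 → NEW=255, ERR=-2059177/32768
(2,1): OLD=10634669/1048576 → NEW=0, ERR=10634669/1048576
(2,2): OLD=425763361/2097152 → NEW=255, ERR=-109010399/2097152
(2,3): OLD=7415515901/33554432 → NEW=255, ERR=-1140864259/33554432
(3,0): OLD=1967359847/16777216 → NEW=0, ERR=1967359847/16777216
(3,1): OLD=29742226169/268435456 → NEW=0, ERR=29742226169/268435456
(3,2): OLD=324224058375/4294967296 → NEW=0, ERR=324224058375/4294967296
(3,3): OLD=11761522449585/68719476736 → NEW=255, ERR=-5761944118095/68719476736
Row 0: .##.
Row 1: .#..
Row 2: #.##
Row 3: ...#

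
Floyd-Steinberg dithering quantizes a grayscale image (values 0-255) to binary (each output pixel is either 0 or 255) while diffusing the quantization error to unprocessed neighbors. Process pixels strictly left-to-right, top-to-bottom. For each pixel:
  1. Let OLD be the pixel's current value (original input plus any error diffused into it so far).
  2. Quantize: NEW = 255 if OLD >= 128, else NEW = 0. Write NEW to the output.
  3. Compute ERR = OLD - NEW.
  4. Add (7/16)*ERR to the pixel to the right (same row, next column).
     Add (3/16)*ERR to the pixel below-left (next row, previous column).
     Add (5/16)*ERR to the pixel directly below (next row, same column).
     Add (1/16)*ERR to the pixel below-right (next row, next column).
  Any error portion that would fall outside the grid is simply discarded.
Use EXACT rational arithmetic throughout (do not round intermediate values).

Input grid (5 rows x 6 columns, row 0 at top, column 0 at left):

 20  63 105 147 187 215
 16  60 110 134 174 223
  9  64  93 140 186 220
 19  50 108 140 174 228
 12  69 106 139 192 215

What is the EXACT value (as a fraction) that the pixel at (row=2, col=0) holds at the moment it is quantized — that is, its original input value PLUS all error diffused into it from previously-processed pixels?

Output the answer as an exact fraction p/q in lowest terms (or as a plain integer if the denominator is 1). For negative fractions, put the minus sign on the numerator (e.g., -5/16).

Answer: 283481/8192

Derivation:
(0,0): OLD=20 → NEW=0, ERR=20
(0,1): OLD=287/4 → NEW=0, ERR=287/4
(0,2): OLD=8729/64 → NEW=255, ERR=-7591/64
(0,3): OLD=97391/1024 → NEW=0, ERR=97391/1024
(0,4): OLD=3745545/16384 → NEW=255, ERR=-432375/16384
(0,5): OLD=53334335/262144 → NEW=255, ERR=-13512385/262144
(1,0): OLD=2285/64 → NEW=0, ERR=2285/64
(1,1): OLD=39451/512 → NEW=0, ERR=39451/512
(1,2): OLD=2112919/16384 → NEW=255, ERR=-2065001/16384
(1,3): OLD=6305787/65536 → NEW=0, ERR=6305787/65536
(1,4): OLD=856175873/4194304 → NEW=255, ERR=-213371647/4194304
(1,5): OLD=12279996343/67108864 → NEW=255, ERR=-4832763977/67108864
(2,0): OLD=283481/8192 → NEW=0, ERR=283481/8192
Target (2,0): original=9, with diffused error = 283481/8192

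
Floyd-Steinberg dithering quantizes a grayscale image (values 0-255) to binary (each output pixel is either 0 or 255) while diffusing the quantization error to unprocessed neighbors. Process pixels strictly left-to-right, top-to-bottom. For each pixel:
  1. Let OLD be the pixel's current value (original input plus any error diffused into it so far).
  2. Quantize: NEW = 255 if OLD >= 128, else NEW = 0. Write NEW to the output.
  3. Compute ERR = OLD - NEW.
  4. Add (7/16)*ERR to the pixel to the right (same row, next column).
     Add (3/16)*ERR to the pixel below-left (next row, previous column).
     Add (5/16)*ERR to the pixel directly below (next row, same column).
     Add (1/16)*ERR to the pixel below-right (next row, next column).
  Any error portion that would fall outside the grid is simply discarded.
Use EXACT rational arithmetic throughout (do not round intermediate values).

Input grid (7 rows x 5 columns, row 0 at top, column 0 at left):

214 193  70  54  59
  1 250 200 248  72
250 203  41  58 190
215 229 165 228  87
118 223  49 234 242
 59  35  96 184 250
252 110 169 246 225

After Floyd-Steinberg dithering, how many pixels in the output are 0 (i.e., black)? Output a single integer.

(0,0): OLD=214 → NEW=255, ERR=-41
(0,1): OLD=2801/16 → NEW=255, ERR=-1279/16
(0,2): OLD=8967/256 → NEW=0, ERR=8967/256
(0,3): OLD=283953/4096 → NEW=0, ERR=283953/4096
(0,4): OLD=5854295/65536 → NEW=0, ERR=5854295/65536
(1,0): OLD=-6861/256 → NEW=0, ERR=-6861/256
(1,1): OLD=445029/2048 → NEW=255, ERR=-77211/2048
(1,2): OLD=13268041/65536 → NEW=255, ERR=-3443639/65536
(1,3): OLD=69629013/262144 → NEW=255, ERR=2782293/262144
(1,4): OLD=456724831/4194304 → NEW=0, ERR=456724831/4194304
(2,0): OLD=7685927/32768 → NEW=255, ERR=-669913/32768
(2,1): OLD=179041053/1048576 → NEW=255, ERR=-88345827/1048576
(2,2): OLD=-212190569/16777216 → NEW=0, ERR=-212190569/16777216
(2,3): OLD=19573382613/268435456 → NEW=0, ERR=19573382613/268435456
(2,4): OLD=1102058478483/4294967296 → NEW=255, ERR=6841818003/4294967296
(3,0): OLD=3234877879/16777216 → NEW=255, ERR=-1043312201/16777216
(3,1): OLD=23060650347/134217728 → NEW=255, ERR=-11164870293/134217728
(3,2): OLD=571489790345/4294967296 → NEW=255, ERR=-523726870135/4294967296
(3,3): OLD=1691753485281/8589934592 → NEW=255, ERR=-498679835679/8589934592
(3,4): OLD=9161196525957/137438953472 → NEW=0, ERR=9161196525957/137438953472
(4,0): OLD=178175971545/2147483648 → NEW=0, ERR=178175971545/2147483648
(4,1): OLD=14194259133017/68719476736 → NEW=255, ERR=-3329207434663/68719476736
(4,2): OLD=-29011261538729/1099511627776 → NEW=0, ERR=-29011261538729/1099511627776
(4,3): OLD=3680132246656089/17592186044416 → NEW=255, ERR=-805875194669991/17592186044416
(4,4): OLD=67317687474430703/281474976710656 → NEW=255, ERR=-4458431586786577/281474976710656
(5,0): OLD=83391719181995/1099511627776 → NEW=0, ERR=83391719181995/1099511627776
(5,1): OLD=468662131935169/8796093022208 → NEW=0, ERR=468662131935169/8796093022208
(5,2): OLD=27992064000933321/281474976710656 → NEW=0, ERR=27992064000933321/281474976710656
(5,3): OLD=234833646538707719/1125899906842624 → NEW=255, ERR=-52270829706161401/1125899906842624
(5,4): OLD=3996959175232755229/18014398509481984 → NEW=255, ERR=-596712444685150691/18014398509481984
(6,0): OLD=40207502228627963/140737488355328 → NEW=255, ERR=4319442698019323/140737488355328
(6,1): OLD=736178570006042805/4503599627370496 → NEW=255, ERR=-412239334973433675/4503599627370496
(6,2): OLD=11144128222747320855/72057594037927936 → NEW=255, ERR=-7230558256924302825/72057594037927936
(6,3): OLD=216283535876859709885/1152921504606846976 → NEW=255, ERR=-77711447797886268995/1152921504606846976
(6,4): OLD=3362063970081087734891/18446744073709551616 → NEW=255, ERR=-1341855768714847927189/18446744073709551616
Output grid:
  Row 0: ##...  (3 black, running=3)
  Row 1: .###.  (2 black, running=5)
  Row 2: ##..#  (2 black, running=7)
  Row 3: ####.  (1 black, running=8)
  Row 4: .#.##  (2 black, running=10)
  Row 5: ...##  (3 black, running=13)
  Row 6: #####  (0 black, running=13)

Answer: 13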